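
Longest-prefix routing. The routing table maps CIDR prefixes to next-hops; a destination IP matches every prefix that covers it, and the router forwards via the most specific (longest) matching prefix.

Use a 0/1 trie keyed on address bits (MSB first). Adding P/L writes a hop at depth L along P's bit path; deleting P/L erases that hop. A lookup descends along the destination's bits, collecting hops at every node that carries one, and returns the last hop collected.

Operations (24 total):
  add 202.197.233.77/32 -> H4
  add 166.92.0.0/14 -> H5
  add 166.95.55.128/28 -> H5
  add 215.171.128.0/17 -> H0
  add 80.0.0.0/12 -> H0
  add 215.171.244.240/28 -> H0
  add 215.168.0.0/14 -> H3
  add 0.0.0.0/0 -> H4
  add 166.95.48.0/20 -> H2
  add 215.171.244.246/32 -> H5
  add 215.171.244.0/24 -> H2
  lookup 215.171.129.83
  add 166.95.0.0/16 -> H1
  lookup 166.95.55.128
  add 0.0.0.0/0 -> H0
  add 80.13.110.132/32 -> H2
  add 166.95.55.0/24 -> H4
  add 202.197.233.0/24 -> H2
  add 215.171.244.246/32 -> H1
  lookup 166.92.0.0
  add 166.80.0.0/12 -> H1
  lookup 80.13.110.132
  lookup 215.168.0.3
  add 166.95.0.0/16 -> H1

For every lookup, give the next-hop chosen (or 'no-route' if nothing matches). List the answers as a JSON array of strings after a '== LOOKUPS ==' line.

Process each operation:
  + 202.197.233.77/32 (H4) depth=32
  + 166.92.0.0/14 (H5) depth=14
  + 166.95.55.128/28 (H5) depth=28
  + 215.171.128.0/17 (H0) depth=17
  + 80.0.0.0/12 (H0) depth=12
  + 215.171.244.240/28 (H0) depth=28
  + 215.168.0.0/14 (H3) depth=14
  + 0.0.0.0/0 (H4) depth=0
  + 166.95.48.0/20 (H2) depth=20
  + 215.171.244.246/32 (H5) depth=32
  + 215.171.244.0/24 (H2) depth=24
  lookup 215.171.129.83: bits 11010111101010111 walk d0:H4→d1:-→d2:-→d3:-→d4:-→d5:-→d6:-→d7:-→d8:-→d9:-→d10:-→d11:-→d12:-→d13:-→d14:H3→d15:-→d16:-→d17:H0 -> H0
  + 166.95.0.0/16 (H1) depth=16
  lookup 166.95.55.128: bits 1010011001011111001101111000 walk d0:H4→d1:-→d2:-→d3:-→d4:-→d5:-→d6:-→d7:-→d8:-→d9:-→d10:-→d11:-→d12:-→d13:-→d14:H5→d15:-→d16:H1→d17:-→d18:-→d19:-→d20:H2→d21:-→d22:-→d23:-→d24:-→d25:-→d26:-→d27:-→d28:H5 -> H5
  + 0.0.0.0/0 (H0) depth=0
  + 80.13.110.132/32 (H2) depth=32
  + 166.95.55.0/24 (H4) depth=24
  + 202.197.233.0/24 (H2) depth=24
  + 215.171.244.246/32 (H1) depth=32
  lookup 166.92.0.0: bits 10100110010111 walk d0:H0→d1:-→d2:-→d3:-→d4:-→d5:-→d6:-→d7:-→d8:-→d9:-→d10:-→d11:-→d12:-→d13:-→d14:H5 -> H5
  + 166.80.0.0/12 (H1) depth=12
  lookup 80.13.110.132: bits 01010000000011010110111010000100 walk d0:H0→d1:-→d2:-→d3:-→d4:-→d5:-→d6:-→d7:-→d8:-→d9:-→d10:-→d11:-→d12:H0→d13:-→d14:-→d15:-→d16:-→d17:-→d18:-→d19:-→d20:-→d21:-→d22:-→d23:-→d24:-→d25:-→d26:-→d27:-→d28:-→d29:-→d30:-→d31:-→d32:H2 -> H2
  lookup 215.168.0.3: bits 11010111101010 walk d0:H0→d1:-→d2:-→d3:-→d4:-→d5:-→d6:-→d7:-→d8:-→d9:-→d10:-→d11:-→d12:-→d13:-→d14:H3 -> H3
  + 166.95.0.0/16 (H1) depth=16

== LOOKUPS ==
["H0","H5","H5","H2","H3"]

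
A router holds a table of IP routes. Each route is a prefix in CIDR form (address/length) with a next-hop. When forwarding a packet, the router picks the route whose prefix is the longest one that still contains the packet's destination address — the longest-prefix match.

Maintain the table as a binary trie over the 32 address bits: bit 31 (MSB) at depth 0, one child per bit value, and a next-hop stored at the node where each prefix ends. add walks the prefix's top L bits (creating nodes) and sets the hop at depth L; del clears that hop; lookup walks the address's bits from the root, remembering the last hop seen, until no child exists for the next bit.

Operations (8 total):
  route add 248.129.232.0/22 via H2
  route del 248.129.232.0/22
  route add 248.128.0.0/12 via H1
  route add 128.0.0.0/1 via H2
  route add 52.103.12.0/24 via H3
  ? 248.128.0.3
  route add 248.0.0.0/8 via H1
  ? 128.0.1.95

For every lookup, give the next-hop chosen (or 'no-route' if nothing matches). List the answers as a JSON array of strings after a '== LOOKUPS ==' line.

Trace:
  + 248.129.232.0/22 (H2) depth=22
  del 248.129.232.0/22 (clear depth 22)
  + 248.128.0.0/12 (H1) depth=12
  + 128.0.0.0/1 (H2) depth=1
  + 52.103.12.0/24 (H3) depth=24
  Q 248.128.0.3: descend 111110001000000 ; hops seen [H2,H1] ; pick H1
  + 248.0.0.0/8 (H1) depth=8
  Q 128.0.1.95: descend 1 ; hops seen [H2] ; pick H2

== LOOKUPS ==
["H1","H2"]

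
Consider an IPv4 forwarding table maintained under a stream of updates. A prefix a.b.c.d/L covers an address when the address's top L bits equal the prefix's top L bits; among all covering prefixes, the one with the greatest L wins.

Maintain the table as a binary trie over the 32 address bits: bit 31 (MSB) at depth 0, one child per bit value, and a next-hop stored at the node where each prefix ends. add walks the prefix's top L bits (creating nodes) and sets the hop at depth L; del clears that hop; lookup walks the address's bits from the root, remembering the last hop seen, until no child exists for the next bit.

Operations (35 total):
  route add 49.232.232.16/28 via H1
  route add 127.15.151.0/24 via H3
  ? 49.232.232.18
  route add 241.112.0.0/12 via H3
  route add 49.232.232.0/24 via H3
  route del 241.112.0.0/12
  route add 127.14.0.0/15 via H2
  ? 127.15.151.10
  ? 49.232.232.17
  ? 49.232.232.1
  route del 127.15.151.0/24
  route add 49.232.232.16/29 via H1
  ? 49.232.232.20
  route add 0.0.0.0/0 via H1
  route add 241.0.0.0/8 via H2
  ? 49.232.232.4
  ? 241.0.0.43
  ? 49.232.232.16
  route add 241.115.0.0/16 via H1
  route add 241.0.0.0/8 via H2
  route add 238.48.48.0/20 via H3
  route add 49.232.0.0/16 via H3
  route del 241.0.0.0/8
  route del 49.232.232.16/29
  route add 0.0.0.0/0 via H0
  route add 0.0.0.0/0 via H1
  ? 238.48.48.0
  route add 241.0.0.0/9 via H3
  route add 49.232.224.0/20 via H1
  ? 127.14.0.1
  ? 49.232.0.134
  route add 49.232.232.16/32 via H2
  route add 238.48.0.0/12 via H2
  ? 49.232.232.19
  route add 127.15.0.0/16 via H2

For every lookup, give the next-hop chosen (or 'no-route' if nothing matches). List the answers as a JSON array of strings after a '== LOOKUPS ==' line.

Apply in order:
  add 49.232.232.16/28 -> H1 at depth 28
  add 127.15.151.0/24 -> H3 at depth 24
  ? 49.232.232.18  path d0:-→d1:-→d2:-→d3:-→d4:-→d5:-→d6:-→d7:-→d8:-→d9:-→d10:-→d11:-→d12:-→d13:-→d14:-→d15:-→d16:-→d17:-→d18:-→d19:-→d20:-→d21:-→d22:-→d23:-→d24:-→d25:-→d26:-→d27:-→d28:H1  best=H1
  add 241.112.0.0/12 -> H3 at depth 12
  add 49.232.232.0/24 -> H3 at depth 24
  - 241.112.0.0/12 clear@12
  add 127.14.0.0/15 -> H2 at depth 15
  ? 127.15.151.10  path d0:-→d1:-→d2:-→d3:-→d4:-→d5:-→d6:-→d7:-→d8:-→d9:-→d10:-→d11:-→d12:-→d13:-→d14:-→d15:H2→d16:-→d17:-→d18:-→d19:-→d20:-→d21:-→d22:-→d23:-→d24:H3  best=H3
  ? 49.232.232.17  path d0:-→d1:-→d2:-→d3:-→d4:-→d5:-→d6:-→d7:-→d8:-→d9:-→d10:-→d11:-→d12:-→d13:-→d14:-→d15:-→d16:-→d17:-→d18:-→d19:-→d20:-→d21:-→d22:-→d23:-→d24:H3→d25:-→d26:-→d27:-→d28:H1  best=H1
  ? 49.232.232.1  path d0:-→d1:-→d2:-→d3:-→d4:-→d5:-→d6:-→d7:-→d8:-→d9:-→d10:-→d11:-→d12:-→d13:-→d14:-→d15:-→d16:-→d17:-→d18:-→d19:-→d20:-→d21:-→d22:-→d23:-→d24:H3→d25:-→d26:-→d27:-  best=H3
  - 127.15.151.0/24 clear@24
  add 49.232.232.16/29 -> H1 at depth 29
  ? 49.232.232.20  path d0:-→d1:-→d2:-→d3:-→d4:-→d5:-→d6:-→d7:-→d8:-→d9:-→d10:-→d11:-→d12:-→d13:-→d14:-→d15:-→d16:-→d17:-→d18:-→d19:-→d20:-→d21:-→d22:-→d23:-→d24:H3→d25:-→d26:-→d27:-→d28:H1→d29:H1  best=H1
  add 0.0.0.0/0 -> H1 at depth 0
  add 241.0.0.0/8 -> H2 at depth 8
  ? 49.232.232.4  path d0:H1→d1:-→d2:-→d3:-→d4:-→d5:-→d6:-→d7:-→d8:-→d9:-→d10:-→d11:-→d12:-→d13:-→d14:-→d15:-→d16:-→d17:-→d18:-→d19:-→d20:-→d21:-→d22:-→d23:-→d24:H3→d25:-→d26:-→d27:-  best=H3
  ? 241.0.0.43  path d0:H1→d1:-→d2:-→d3:-→d4:-→d5:-→d6:-→d7:-→d8:H2→d9:-  best=H2
  ? 49.232.232.16  path d0:H1→d1:-→d2:-→d3:-→d4:-→d5:-→d6:-→d7:-→d8:-→d9:-→d10:-→d11:-→d12:-→d13:-→d14:-→d15:-→d16:-→d17:-→d18:-→d19:-→d20:-→d21:-→d22:-→d23:-→d24:H3→d25:-→d26:-→d27:-→d28:H1→d29:H1  best=H1
  add 241.115.0.0/16 -> H1 at depth 16
  add 241.0.0.0/8 -> H2 at depth 8
  add 238.48.48.0/20 -> H3 at depth 20
  add 49.232.0.0/16 -> H3 at depth 16
  - 241.0.0.0/8 clear@8
  - 49.232.232.16/29 clear@29
  add 0.0.0.0/0 -> H0 at depth 0
  add 0.0.0.0/0 -> H1 at depth 0
  ? 238.48.48.0  path d0:H1→d1:-→d2:-→d3:-→d4:-→d5:-→d6:-→d7:-→d8:-→d9:-→d10:-→d11:-→d12:-→d13:-→d14:-→d15:-→d16:-→d17:-→d18:-→d19:-→d20:H3  best=H3
  add 241.0.0.0/9 -> H3 at depth 9
  add 49.232.224.0/20 -> H1 at depth 20
  ? 127.14.0.1  path d0:H1→d1:-→d2:-→d3:-→d4:-→d5:-→d6:-→d7:-→d8:-→d9:-→d10:-→d11:-→d12:-→d13:-→d14:-→d15:H2  best=H2
  ? 49.232.0.134  path d0:H1→d1:-→d2:-→d3:-→d4:-→d5:-→d6:-→d7:-→d8:-→d9:-→d10:-→d11:-→d12:-→d13:-→d14:-→d15:-→d16:H3  best=H3
  add 49.232.232.16/32 -> H2 at depth 32
  add 238.48.0.0/12 -> H2 at depth 12
  ? 49.232.232.19  path d0:H1→d1:-→d2:-→d3:-→d4:-→d5:-→d6:-→d7:-→d8:-→d9:-→d10:-→d11:-→d12:-→d13:-→d14:-→d15:-→d16:H3→d17:-→d18:-→d19:-→d20:H1→d21:-→d22:-→d23:-→d24:H3→d25:-→d26:-→d27:-→d28:H1→d29:-→d30:-  best=H1
  add 127.15.0.0/16 -> H2 at depth 16

== LOOKUPS ==
["H1","H3","H1","H3","H1","H3","H2","H1","H3","H2","H3","H1"]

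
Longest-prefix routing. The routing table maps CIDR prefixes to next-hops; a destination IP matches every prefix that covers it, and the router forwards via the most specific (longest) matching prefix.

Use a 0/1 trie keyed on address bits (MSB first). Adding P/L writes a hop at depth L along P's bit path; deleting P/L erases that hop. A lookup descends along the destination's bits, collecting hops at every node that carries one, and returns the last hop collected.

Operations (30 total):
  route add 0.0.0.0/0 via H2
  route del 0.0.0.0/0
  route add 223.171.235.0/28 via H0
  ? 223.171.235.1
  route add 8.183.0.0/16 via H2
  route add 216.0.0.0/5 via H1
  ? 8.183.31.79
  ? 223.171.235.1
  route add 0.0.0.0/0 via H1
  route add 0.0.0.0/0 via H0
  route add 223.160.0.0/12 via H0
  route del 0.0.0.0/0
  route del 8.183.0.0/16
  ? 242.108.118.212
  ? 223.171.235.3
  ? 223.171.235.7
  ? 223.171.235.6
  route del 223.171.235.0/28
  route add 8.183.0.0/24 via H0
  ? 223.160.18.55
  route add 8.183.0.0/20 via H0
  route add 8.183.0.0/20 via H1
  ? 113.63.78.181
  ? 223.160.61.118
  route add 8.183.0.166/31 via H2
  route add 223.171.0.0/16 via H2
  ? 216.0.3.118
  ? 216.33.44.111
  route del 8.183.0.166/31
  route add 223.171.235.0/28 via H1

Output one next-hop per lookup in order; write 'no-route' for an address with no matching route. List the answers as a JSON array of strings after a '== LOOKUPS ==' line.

Apply in order:
  add 0.0.0.0/0 -> H2 at depth 0
  del 0.0.0.0/0 (clear depth 0)
  add 223.171.235.0/28 -> H0 at depth 28
  ? 223.171.235.1  path d0:-→d1:-→d2:-→d3:-→d4:-→d5:-→d6:-→d7:-→d8:-→d9:-→d10:-→d11:-→d12:-→d13:-→d14:-→d15:-→d16:-→d17:-→d18:-→d19:-→d20:-→d21:-→d22:-→d23:-→d24:-→d25:-→d26:-→d27:-→d28:H0  best=H0
  add 8.183.0.0/16 -> H2 at depth 16
  add 216.0.0.0/5 -> H1 at depth 5
  ? 8.183.31.79  path d0:-→d1:-→d2:-→d3:-→d4:-→d5:-→d6:-→d7:-→d8:-→d9:-→d10:-→d11:-→d12:-→d13:-→d14:-→d15:-→d16:H2  best=H2
  ? 223.171.235.1  path d0:-→d1:-→d2:-→d3:-→d4:-→d5:H1→d6:-→d7:-→d8:-→d9:-→d10:-→d11:-→d12:-→d13:-→d14:-→d15:-→d16:-→d17:-→d18:-→d19:-→d20:-→d21:-→d22:-→d23:-→d24:-→d25:-→d26:-→d27:-→d28:H0  best=H0
  add 0.0.0.0/0 -> H1 at depth 0
  add 0.0.0.0/0 -> H0 at depth 0
  add 223.160.0.0/12 -> H0 at depth 12
  del 0.0.0.0/0 (clear depth 0)
  del 8.183.0.0/16 (clear depth 16)
  ? 242.108.118.212  path d0:-→d1:-→d2:-  best=no-route
  ? 223.171.235.3  path d0:-→d1:-→d2:-→d3:-→d4:-→d5:H1→d6:-→d7:-→d8:-→d9:-→d10:-→d11:-→d12:H0→d13:-→d14:-→d15:-→d16:-→d17:-→d18:-→d19:-→d20:-→d21:-→d22:-→d23:-→d24:-→d25:-→d26:-→d27:-→d28:H0  best=H0
  ? 223.171.235.7  path d0:-→d1:-→d2:-→d3:-→d4:-→d5:H1→d6:-→d7:-→d8:-→d9:-→d10:-→d11:-→d12:H0→d13:-→d14:-→d15:-→d16:-→d17:-→d18:-→d19:-→d20:-→d21:-→d22:-→d23:-→d24:-→d25:-→d26:-→d27:-→d28:H0  best=H0
  ? 223.171.235.6  path d0:-→d1:-→d2:-→d3:-→d4:-→d5:H1→d6:-→d7:-→d8:-→d9:-→d10:-→d11:-→d12:H0→d13:-→d14:-→d15:-→d16:-→d17:-→d18:-→d19:-→d20:-→d21:-→d22:-→d23:-→d24:-→d25:-→d26:-→d27:-→d28:H0  best=H0
  del 223.171.235.0/28 (clear depth 28)
  add 8.183.0.0/24 -> H0 at depth 24
  ? 223.160.18.55  path d0:-→d1:-→d2:-→d3:-→d4:-→d5:H1→d6:-→d7:-→d8:-→d9:-→d10:-→d11:-→d12:H0  best=H0
  add 8.183.0.0/20 -> H0 at depth 20
  add 8.183.0.0/20 -> H1 at depth 20
  ? 113.63.78.181  path d0:-→d1:-  best=no-route
  ? 223.160.61.118  path d0:-→d1:-→d2:-→d3:-→d4:-→d5:H1→d6:-→d7:-→d8:-→d9:-→d10:-→d11:-→d12:H0  best=H0
  add 8.183.0.166/31 -> H2 at depth 31
  add 223.171.0.0/16 -> H2 at depth 16
  ? 216.0.3.118  path d0:-→d1:-→d2:-→d3:-→d4:-→d5:H1  best=H1
  ? 216.33.44.111  path d0:-→d1:-→d2:-→d3:-→d4:-→d5:H1  best=H1
  del 8.183.0.166/31 (clear depth 31)
  add 223.171.235.0/28 -> H1 at depth 28

== LOOKUPS ==
["H0","H2","H0","no-route","H0","H0","H0","H0","no-route","H0","H1","H1"]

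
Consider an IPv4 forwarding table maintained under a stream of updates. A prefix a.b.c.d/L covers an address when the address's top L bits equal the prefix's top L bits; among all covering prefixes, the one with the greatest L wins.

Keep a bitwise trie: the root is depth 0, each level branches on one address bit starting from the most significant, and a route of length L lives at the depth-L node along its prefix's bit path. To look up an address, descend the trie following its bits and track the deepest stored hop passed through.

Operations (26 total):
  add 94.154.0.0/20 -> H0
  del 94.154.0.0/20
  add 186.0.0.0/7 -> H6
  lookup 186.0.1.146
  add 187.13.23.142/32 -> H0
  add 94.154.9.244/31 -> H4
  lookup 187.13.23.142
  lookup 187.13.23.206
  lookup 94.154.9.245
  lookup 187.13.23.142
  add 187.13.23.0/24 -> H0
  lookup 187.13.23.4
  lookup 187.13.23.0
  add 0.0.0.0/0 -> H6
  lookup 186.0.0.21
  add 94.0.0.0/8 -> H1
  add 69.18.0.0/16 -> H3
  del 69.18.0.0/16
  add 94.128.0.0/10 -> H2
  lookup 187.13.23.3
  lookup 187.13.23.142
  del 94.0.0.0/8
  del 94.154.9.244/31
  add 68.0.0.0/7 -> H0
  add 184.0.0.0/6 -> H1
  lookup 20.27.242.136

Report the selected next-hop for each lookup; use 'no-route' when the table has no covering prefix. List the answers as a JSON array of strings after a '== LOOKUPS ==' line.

Process each operation:
  add 94.154.0.0/20 -> H0 at depth 20
  - 94.154.0.0/20 clear@20
  add 186.0.0.0/7 -> H6 at depth 7
  lookup 186.0.1.146: bits 1011101 walk d0:-→d1:-→d2:-→d3:-→d4:-→d5:-→d6:-→d7:H6 -> H6
  add 187.13.23.142/32 -> H0 at depth 32
  add 94.154.9.244/31 -> H4 at depth 31
  lookup 187.13.23.142: bits 10111011000011010001011110001110 walk d0:-→d1:-→d2:-→d3:-→d4:-→d5:-→d6:-→d7:H6→d8:-→d9:-→d10:-→d11:-→d12:-→d13:-→d14:-→d15:-→d16:-→d17:-→d18:-→d19:-→d20:-→d21:-→d22:-→d23:-→d24:-→d25:-→d26:-→d27:-→d28:-→d29:-→d30:-→d31:-→d32:H0 -> H0
  lookup 187.13.23.206: bits 1011101100001101000101111 walk d0:-→d1:-→d2:-→d3:-→d4:-→d5:-→d6:-→d7:H6→d8:-→d9:-→d10:-→d11:-→d12:-→d13:-→d14:-→d15:-→d16:-→d17:-→d18:-→d19:-→d20:-→d21:-→d22:-→d23:-→d24:-→d25:- -> H6
  lookup 94.154.9.245: bits 0101111010011010000010011111010 walk d0:-→d1:-→d2:-→d3:-→d4:-→d5:-→d6:-→d7:-→d8:-→d9:-→d10:-→d11:-→d12:-→d13:-→d14:-→d15:-→d16:-→d17:-→d18:-→d19:-→d20:-→d21:-→d22:-→d23:-→d24:-→d25:-→d26:-→d27:-→d28:-→d29:-→d30:-→d31:H4 -> H4
  lookup 187.13.23.142: bits 10111011000011010001011110001110 walk d0:-→d1:-→d2:-→d3:-→d4:-→d5:-→d6:-→d7:H6→d8:-→d9:-→d10:-→d11:-→d12:-→d13:-→d14:-→d15:-→d16:-→d17:-→d18:-→d19:-→d20:-→d21:-→d22:-→d23:-→d24:-→d25:-→d26:-→d27:-→d28:-→d29:-→d30:-→d31:-→d32:H0 -> H0
  add 187.13.23.0/24 -> H0 at depth 24
  lookup 187.13.23.4: bits 101110110000110100010111 walk d0:-→d1:-→d2:-→d3:-→d4:-→d5:-→d6:-→d7:H6→d8:-→d9:-→d10:-→d11:-→d12:-→d13:-→d14:-→d15:-→d16:-→d17:-→d18:-→d19:-→d20:-→d21:-→d22:-→d23:-→d24:H0 -> H0
  lookup 187.13.23.0: bits 101110110000110100010111 walk d0:-→d1:-→d2:-→d3:-→d4:-→d5:-→d6:-→d7:H6→d8:-→d9:-→d10:-→d11:-→d12:-→d13:-→d14:-→d15:-→d16:-→d17:-→d18:-→d19:-→d20:-→d21:-→d22:-→d23:-→d24:H0 -> H0
  add 0.0.0.0/0 -> H6 at depth 0
  lookup 186.0.0.21: bits 1011101 walk d0:H6→d1:-→d2:-→d3:-→d4:-→d5:-→d6:-→d7:H6 -> H6
  add 94.0.0.0/8 -> H1 at depth 8
  add 69.18.0.0/16 -> H3 at depth 16
  - 69.18.0.0/16 clear@16
  add 94.128.0.0/10 -> H2 at depth 10
  lookup 187.13.23.3: bits 101110110000110100010111 walk d0:H6→d1:-→d2:-→d3:-→d4:-→d5:-→d6:-→d7:H6→d8:-→d9:-→d10:-→d11:-→d12:-→d13:-→d14:-→d15:-→d16:-→d17:-→d18:-→d19:-→d20:-→d21:-→d22:-→d23:-→d24:H0 -> H0
  lookup 187.13.23.142: bits 10111011000011010001011110001110 walk d0:H6→d1:-→d2:-→d3:-→d4:-→d5:-→d6:-→d7:H6→d8:-→d9:-→d10:-→d11:-→d12:-→d13:-→d14:-→d15:-→d16:-→d17:-→d18:-→d19:-→d20:-→d21:-→d22:-→d23:-→d24:H0→d25:-→d26:-→d27:-→d28:-→d29:-→d30:-→d31:-→d32:H0 -> H0
  - 94.0.0.0/8 clear@8
  - 94.154.9.244/31 clear@31
  add 68.0.0.0/7 -> H0 at depth 7
  add 184.0.0.0/6 -> H1 at depth 6
  lookup 20.27.242.136: bits 0 walk d0:H6→d1:- -> H6

== LOOKUPS ==
["H6","H0","H6","H4","H0","H0","H0","H6","H0","H0","H6"]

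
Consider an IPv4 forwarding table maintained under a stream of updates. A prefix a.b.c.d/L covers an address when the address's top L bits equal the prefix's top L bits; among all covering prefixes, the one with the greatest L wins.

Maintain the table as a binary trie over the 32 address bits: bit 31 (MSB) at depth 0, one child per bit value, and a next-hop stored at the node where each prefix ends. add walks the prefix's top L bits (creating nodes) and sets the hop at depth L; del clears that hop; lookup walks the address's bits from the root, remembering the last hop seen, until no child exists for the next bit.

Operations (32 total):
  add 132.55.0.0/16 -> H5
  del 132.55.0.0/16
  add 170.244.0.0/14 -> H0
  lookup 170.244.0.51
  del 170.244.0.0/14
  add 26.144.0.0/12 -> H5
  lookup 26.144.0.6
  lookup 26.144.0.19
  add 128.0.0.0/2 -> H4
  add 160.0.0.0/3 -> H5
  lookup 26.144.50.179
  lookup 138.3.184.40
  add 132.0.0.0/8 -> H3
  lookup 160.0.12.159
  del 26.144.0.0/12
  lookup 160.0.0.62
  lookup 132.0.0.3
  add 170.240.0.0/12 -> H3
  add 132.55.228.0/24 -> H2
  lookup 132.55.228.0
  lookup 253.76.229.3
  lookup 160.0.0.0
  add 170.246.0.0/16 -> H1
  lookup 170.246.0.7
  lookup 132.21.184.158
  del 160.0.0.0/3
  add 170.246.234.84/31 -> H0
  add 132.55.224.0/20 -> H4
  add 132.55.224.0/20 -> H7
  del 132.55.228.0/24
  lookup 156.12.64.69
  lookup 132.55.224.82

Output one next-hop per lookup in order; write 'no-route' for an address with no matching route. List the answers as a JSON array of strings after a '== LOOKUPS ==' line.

Process each operation:
  add 132.55.0.0/16 -> H5 at depth 16
  del 132.55.0.0/16 (clear depth 16)
  add 170.244.0.0/14 -> H0 at depth 14
  ? 170.244.0.51  path d0:-→d1:-→d2:-→d3:-→d4:-→d5:-→d6:-→d7:-→d8:-→d9:-→d10:-→d11:-→d12:-→d13:-→d14:H0  best=H0
  del 170.244.0.0/14 (clear depth 14)
  add 26.144.0.0/12 -> H5 at depth 12
  ? 26.144.0.6  path d0:-→d1:-→d2:-→d3:-→d4:-→d5:-→d6:-→d7:-→d8:-→d9:-→d10:-→d11:-→d12:H5  best=H5
  ? 26.144.0.19  path d0:-→d1:-→d2:-→d3:-→d4:-→d5:-→d6:-→d7:-→d8:-→d9:-→d10:-→d11:-→d12:H5  best=H5
  add 128.0.0.0/2 -> H4 at depth 2
  add 160.0.0.0/3 -> H5 at depth 3
  ? 26.144.50.179  path d0:-→d1:-→d2:-→d3:-→d4:-→d5:-→d6:-→d7:-→d8:-→d9:-→d10:-→d11:-→d12:H5  best=H5
  ? 138.3.184.40  path d0:-→d1:-→d2:H4→d3:-→d4:-  best=H4
  add 132.0.0.0/8 -> H3 at depth 8
  ? 160.0.12.159  path d0:-→d1:-→d2:H4→d3:H5→d4:-  best=H5
  del 26.144.0.0/12 (clear depth 12)
  ? 160.0.0.62  path d0:-→d1:-→d2:H4→d3:H5→d4:-  best=H5
  ? 132.0.0.3  path d0:-→d1:-→d2:H4→d3:-→d4:-→d5:-→d6:-→d7:-→d8:H3→d9:-→d10:-  best=H3
  add 170.240.0.0/12 -> H3 at depth 12
  add 132.55.228.0/24 -> H2 at depth 24
  ? 132.55.228.0  path d0:-→d1:-→d2:H4→d3:-→d4:-→d5:-→d6:-→d7:-→d8:H3→d9:-→d10:-→d11:-→d12:-→d13:-→d14:-→d15:-→d16:-→d17:-→d18:-→d19:-→d20:-→d21:-→d22:-→d23:-→d24:H2  best=H2
  ? 253.76.229.3  path d0:-→d1:-  best=no-route
  ? 160.0.0.0  path d0:-→d1:-→d2:H4→d3:H5→d4:-  best=H5
  add 170.246.0.0/16 -> H1 at depth 16
  ? 170.246.0.7  path d0:-→d1:-→d2:H4→d3:H5→d4:-→d5:-→d6:-→d7:-→d8:-→d9:-→d10:-→d11:-→d12:H3→d13:-→d14:-→d15:-→d16:H1  best=H1
  ? 132.21.184.158  path d0:-→d1:-→d2:H4→d3:-→d4:-→d5:-→d6:-→d7:-→d8:H3→d9:-→d10:-  best=H3
  del 160.0.0.0/3 (clear depth 3)
  add 170.246.234.84/31 -> H0 at depth 31
  add 132.55.224.0/20 -> H4 at depth 20
  add 132.55.224.0/20 -> H7 at depth 20
  del 132.55.228.0/24 (clear depth 24)
  ? 156.12.64.69  path d0:-→d1:-→d2:H4→d3:-  best=H4
  ? 132.55.224.82  path d0:-→d1:-→d2:H4→d3:-→d4:-→d5:-→d6:-→d7:-→d8:H3→d9:-→d10:-→d11:-→d12:-→d13:-→d14:-→d15:-→d16:-→d17:-→d18:-→d19:-→d20:H7→d21:-  best=H7

== LOOKUPS ==
["H0","H5","H5","H5","H4","H5","H5","H3","H2","no-route","H5","H1","H3","H4","H7"]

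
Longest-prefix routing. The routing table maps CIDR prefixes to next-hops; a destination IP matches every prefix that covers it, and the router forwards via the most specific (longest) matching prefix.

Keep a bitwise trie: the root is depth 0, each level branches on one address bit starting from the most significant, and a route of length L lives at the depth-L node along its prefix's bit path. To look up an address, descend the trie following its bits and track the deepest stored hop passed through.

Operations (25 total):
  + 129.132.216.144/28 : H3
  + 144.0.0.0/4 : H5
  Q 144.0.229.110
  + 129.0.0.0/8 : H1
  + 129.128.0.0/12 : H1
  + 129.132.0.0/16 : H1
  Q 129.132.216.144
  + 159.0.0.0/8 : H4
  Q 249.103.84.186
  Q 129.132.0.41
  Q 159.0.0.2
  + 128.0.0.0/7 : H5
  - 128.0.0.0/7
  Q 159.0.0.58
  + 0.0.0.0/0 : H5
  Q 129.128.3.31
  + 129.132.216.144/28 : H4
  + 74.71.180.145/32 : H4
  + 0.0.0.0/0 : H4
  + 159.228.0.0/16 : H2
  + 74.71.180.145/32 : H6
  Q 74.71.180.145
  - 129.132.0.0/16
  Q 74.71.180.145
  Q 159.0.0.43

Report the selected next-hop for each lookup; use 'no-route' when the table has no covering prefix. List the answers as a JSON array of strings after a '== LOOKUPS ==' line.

Process each operation:
  + 129.132.216.144/28 (H3) depth=28
  + 144.0.0.0/4 (H5) depth=4
  Q 144.0.229.110: descend 1001 ; hops seen [H5] ; pick H5
  + 129.0.0.0/8 (H1) depth=8
  + 129.128.0.0/12 (H1) depth=12
  + 129.132.0.0/16 (H1) depth=16
  Q 129.132.216.144: descend 1000000110000100110110001001 ; hops seen [H1,H1,H1,H3] ; pick H3
  + 159.0.0.0/8 (H4) depth=8
  Q 249.103.84.186: descend 1 ; hops seen [∅] ; pick no-route
  Q 129.132.0.41: descend 1000000110000100 ; hops seen [H1,H1,H1] ; pick H1
  Q 159.0.0.2: descend 10011111 ; hops seen [H5,H4] ; pick H4
  + 128.0.0.0/7 (H5) depth=7
  del 128.0.0.0/7 (clear depth 7)
  Q 159.0.0.58: descend 10011111 ; hops seen [H5,H4] ; pick H4
  + 0.0.0.0/0 (H5) depth=0
  Q 129.128.3.31: descend 1000000110000 ; hops seen [H5,H1,H1] ; pick H1
  + 129.132.216.144/28 (H4) depth=28
  + 74.71.180.145/32 (H4) depth=32
  + 0.0.0.0/0 (H4) depth=0
  + 159.228.0.0/16 (H2) depth=16
  + 74.71.180.145/32 (H6) depth=32
  Q 74.71.180.145: descend 01001010010001111011010010010001 ; hops seen [H4,H6] ; pick H6
  del 129.132.0.0/16 (clear depth 16)
  Q 74.71.180.145: descend 01001010010001111011010010010001 ; hops seen [H4,H6] ; pick H6
  Q 159.0.0.43: descend 10011111 ; hops seen [H4,H5,H4] ; pick H4

== LOOKUPS ==
["H5","H3","no-route","H1","H4","H4","H1","H6","H6","H4"]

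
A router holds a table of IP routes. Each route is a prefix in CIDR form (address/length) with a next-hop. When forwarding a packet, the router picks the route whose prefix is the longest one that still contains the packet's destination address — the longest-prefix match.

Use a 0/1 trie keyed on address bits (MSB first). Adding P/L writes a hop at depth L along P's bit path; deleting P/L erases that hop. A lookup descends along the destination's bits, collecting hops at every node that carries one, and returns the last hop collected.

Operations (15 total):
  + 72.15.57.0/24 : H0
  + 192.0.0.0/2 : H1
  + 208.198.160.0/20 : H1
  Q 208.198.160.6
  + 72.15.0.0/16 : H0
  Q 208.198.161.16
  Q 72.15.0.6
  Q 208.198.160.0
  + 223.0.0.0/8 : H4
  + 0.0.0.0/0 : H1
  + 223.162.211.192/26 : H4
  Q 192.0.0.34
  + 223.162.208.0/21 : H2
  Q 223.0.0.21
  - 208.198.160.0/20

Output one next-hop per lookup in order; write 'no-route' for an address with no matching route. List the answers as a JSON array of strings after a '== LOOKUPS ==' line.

Trace:
  add 72.15.57.0/24 -> H0 at depth 24
  add 192.0.0.0/2 -> H1 at depth 2
  add 208.198.160.0/20 -> H1 at depth 20
  lookup 208.198.160.6: bits 11010000110001101010 walk d0:-→d1:-→d2:H1→d3:-→d4:-→d5:-→d6:-→d7:-→d8:-→d9:-→d10:-→d11:-→d12:-→d13:-→d14:-→d15:-→d16:-→d17:-→d18:-→d19:-→d20:H1 -> H1
  add 72.15.0.0/16 -> H0 at depth 16
  lookup 208.198.161.16: bits 11010000110001101010 walk d0:-→d1:-→d2:H1→d3:-→d4:-→d5:-→d6:-→d7:-→d8:-→d9:-→d10:-→d11:-→d12:-→d13:-→d14:-→d15:-→d16:-→d17:-→d18:-→d19:-→d20:H1 -> H1
  lookup 72.15.0.6: bits 010010000000111100 walk d0:-→d1:-→d2:-→d3:-→d4:-→d5:-→d6:-→d7:-→d8:-→d9:-→d10:-→d11:-→d12:-→d13:-→d14:-→d15:-→d16:H0→d17:-→d18:- -> H0
  lookup 208.198.160.0: bits 11010000110001101010 walk d0:-→d1:-→d2:H1→d3:-→d4:-→d5:-→d6:-→d7:-→d8:-→d9:-→d10:-→d11:-→d12:-→d13:-→d14:-→d15:-→d16:-→d17:-→d18:-→d19:-→d20:H1 -> H1
  add 223.0.0.0/8 -> H4 at depth 8
  add 0.0.0.0/0 -> H1 at depth 0
  add 223.162.211.192/26 -> H4 at depth 26
  lookup 192.0.0.34: bits 110 walk d0:H1→d1:-→d2:H1→d3:- -> H1
  add 223.162.208.0/21 -> H2 at depth 21
  lookup 223.0.0.21: bits 11011111 walk d0:H1→d1:-→d2:H1→d3:-→d4:-→d5:-→d6:-→d7:-→d8:H4 -> H4
  del 208.198.160.0/20 (clear depth 20)

== LOOKUPS ==
["H1","H1","H0","H1","H1","H4"]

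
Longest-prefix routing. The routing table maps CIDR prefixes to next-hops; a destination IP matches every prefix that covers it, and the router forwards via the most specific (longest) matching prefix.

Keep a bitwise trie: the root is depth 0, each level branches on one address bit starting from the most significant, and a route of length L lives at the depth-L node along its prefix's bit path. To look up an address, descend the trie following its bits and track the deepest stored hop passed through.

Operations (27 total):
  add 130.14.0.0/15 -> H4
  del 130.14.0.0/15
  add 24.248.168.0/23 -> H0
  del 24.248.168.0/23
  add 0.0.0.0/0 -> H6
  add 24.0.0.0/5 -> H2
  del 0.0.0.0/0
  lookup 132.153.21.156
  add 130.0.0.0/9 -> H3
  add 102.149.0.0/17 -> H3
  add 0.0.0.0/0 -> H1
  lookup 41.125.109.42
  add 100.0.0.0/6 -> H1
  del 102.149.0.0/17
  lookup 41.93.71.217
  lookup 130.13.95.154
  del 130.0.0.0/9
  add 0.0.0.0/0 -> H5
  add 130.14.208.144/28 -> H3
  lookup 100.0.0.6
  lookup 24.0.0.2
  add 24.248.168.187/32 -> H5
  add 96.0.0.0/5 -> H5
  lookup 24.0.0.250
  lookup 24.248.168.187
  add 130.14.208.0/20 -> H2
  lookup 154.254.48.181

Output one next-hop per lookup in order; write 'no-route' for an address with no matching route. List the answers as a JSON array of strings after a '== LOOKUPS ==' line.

Apply in order:
  add 130.14.0.0/15 -> H4 at depth 15
  del 130.14.0.0/15 (clear depth 15)
  add 24.248.168.0/23 -> H0 at depth 23
  del 24.248.168.0/23 (clear depth 23)
  add 0.0.0.0/0 -> H6 at depth 0
  add 24.0.0.0/5 -> H2 at depth 5
  del 0.0.0.0/0 (clear depth 0)
  ? 132.153.21.156  path d0:-→d1:-→d2:-→d3:-→d4:-→d5:-  best=no-route
  add 130.0.0.0/9 -> H3 at depth 9
  add 102.149.0.0/17 -> H3 at depth 17
  add 0.0.0.0/0 -> H1 at depth 0
  ? 41.125.109.42  path d0:H1→d1:-→d2:-  best=H1
  add 100.0.0.0/6 -> H1 at depth 6
  del 102.149.0.0/17 (clear depth 17)
  ? 41.93.71.217  path d0:H1→d1:-→d2:-  best=H1
  ? 130.13.95.154  path d0:H1→d1:-→d2:-→d3:-→d4:-→d5:-→d6:-→d7:-→d8:-→d9:H3→d10:-→d11:-→d12:-→d13:-→d14:-  best=H3
  del 130.0.0.0/9 (clear depth 9)
  add 0.0.0.0/0 -> H5 at depth 0
  add 130.14.208.144/28 -> H3 at depth 28
  ? 100.0.0.6  path d0:H5→d1:-→d2:-→d3:-→d4:-→d5:-→d6:H1  best=H1
  ? 24.0.0.2  path d0:H5→d1:-→d2:-→d3:-→d4:-→d5:H2→d6:-→d7:-→d8:-  best=H2
  add 24.248.168.187/32 -> H5 at depth 32
  add 96.0.0.0/5 -> H5 at depth 5
  ? 24.0.0.250  path d0:H5→d1:-→d2:-→d3:-→d4:-→d5:H2→d6:-→d7:-→d8:-  best=H2
  ? 24.248.168.187  path d0:H5→d1:-→d2:-→d3:-→d4:-→d5:H2→d6:-→d7:-→d8:-→d9:-→d10:-→d11:-→d12:-→d13:-→d14:-→d15:-→d16:-→d17:-→d18:-→d19:-→d20:-→d21:-→d22:-→d23:-→d24:-→d25:-→d26:-→d27:-→d28:-→d29:-→d30:-→d31:-→d32:H5  best=H5
  add 130.14.208.0/20 -> H2 at depth 20
  ? 154.254.48.181  path d0:H5→d1:-→d2:-→d3:-  best=H5

== LOOKUPS ==
["no-route","H1","H1","H3","H1","H2","H2","H5","H5"]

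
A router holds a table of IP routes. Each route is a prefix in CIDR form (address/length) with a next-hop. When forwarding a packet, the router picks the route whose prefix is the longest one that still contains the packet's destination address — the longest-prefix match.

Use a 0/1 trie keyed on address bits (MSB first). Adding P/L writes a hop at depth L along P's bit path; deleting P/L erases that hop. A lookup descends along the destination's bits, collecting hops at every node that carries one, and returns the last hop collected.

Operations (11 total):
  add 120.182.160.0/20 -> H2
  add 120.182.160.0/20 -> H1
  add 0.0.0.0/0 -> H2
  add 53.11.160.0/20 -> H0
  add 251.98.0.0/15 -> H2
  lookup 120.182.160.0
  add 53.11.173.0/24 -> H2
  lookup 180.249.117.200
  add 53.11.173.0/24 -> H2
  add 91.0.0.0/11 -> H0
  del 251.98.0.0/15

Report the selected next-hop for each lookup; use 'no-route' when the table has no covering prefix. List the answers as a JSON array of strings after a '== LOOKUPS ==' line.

Trace:
  + 120.182.160.0/20 (H2) depth=20
  + 120.182.160.0/20 (H1) depth=20
  + 0.0.0.0/0 (H2) depth=0
  + 53.11.160.0/20 (H0) depth=20
  + 251.98.0.0/15 (H2) depth=15
  lookup 120.182.160.0: bits 01111000101101101010 walk d0:H2→d1:-→d2:-→d3:-→d4:-→d5:-→d6:-→d7:-→d8:-→d9:-→d10:-→d11:-→d12:-→d13:-→d14:-→d15:-→d16:-→d17:-→d18:-→d19:-→d20:H1 -> H1
  + 53.11.173.0/24 (H2) depth=24
  lookup 180.249.117.200: bits 1 walk d0:H2→d1:- -> H2
  + 53.11.173.0/24 (H2) depth=24
  + 91.0.0.0/11 (H0) depth=11
  del 251.98.0.0/15 (clear depth 15)

== LOOKUPS ==
["H1","H2"]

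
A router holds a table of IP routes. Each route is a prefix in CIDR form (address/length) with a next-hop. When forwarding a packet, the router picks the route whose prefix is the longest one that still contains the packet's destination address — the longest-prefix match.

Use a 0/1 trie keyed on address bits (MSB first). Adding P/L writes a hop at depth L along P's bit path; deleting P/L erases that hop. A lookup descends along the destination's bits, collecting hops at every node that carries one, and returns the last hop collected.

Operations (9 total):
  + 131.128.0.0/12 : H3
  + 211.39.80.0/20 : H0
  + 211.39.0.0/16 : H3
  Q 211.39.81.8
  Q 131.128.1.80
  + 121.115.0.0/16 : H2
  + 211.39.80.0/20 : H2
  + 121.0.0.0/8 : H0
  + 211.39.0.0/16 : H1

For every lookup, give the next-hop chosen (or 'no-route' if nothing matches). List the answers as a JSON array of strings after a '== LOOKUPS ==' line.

Trace:
  + 131.128.0.0/12 (H3) depth=12
  + 211.39.80.0/20 (H0) depth=20
  + 211.39.0.0/16 (H3) depth=16
  lookup 211.39.81.8: bits 11010011001001110101 walk d0:-→d1:-→d2:-→d3:-→d4:-→d5:-→d6:-→d7:-→d8:-→d9:-→d10:-→d11:-→d12:-→d13:-→d14:-→d15:-→d16:H3→d17:-→d18:-→d19:-→d20:H0 -> H0
  lookup 131.128.1.80: bits 100000111000 walk d0:-→d1:-→d2:-→d3:-→d4:-→d5:-→d6:-→d7:-→d8:-→d9:-→d10:-→d11:-→d12:H3 -> H3
  + 121.115.0.0/16 (H2) depth=16
  + 211.39.80.0/20 (H2) depth=20
  + 121.0.0.0/8 (H0) depth=8
  + 211.39.0.0/16 (H1) depth=16

== LOOKUPS ==
["H0","H3"]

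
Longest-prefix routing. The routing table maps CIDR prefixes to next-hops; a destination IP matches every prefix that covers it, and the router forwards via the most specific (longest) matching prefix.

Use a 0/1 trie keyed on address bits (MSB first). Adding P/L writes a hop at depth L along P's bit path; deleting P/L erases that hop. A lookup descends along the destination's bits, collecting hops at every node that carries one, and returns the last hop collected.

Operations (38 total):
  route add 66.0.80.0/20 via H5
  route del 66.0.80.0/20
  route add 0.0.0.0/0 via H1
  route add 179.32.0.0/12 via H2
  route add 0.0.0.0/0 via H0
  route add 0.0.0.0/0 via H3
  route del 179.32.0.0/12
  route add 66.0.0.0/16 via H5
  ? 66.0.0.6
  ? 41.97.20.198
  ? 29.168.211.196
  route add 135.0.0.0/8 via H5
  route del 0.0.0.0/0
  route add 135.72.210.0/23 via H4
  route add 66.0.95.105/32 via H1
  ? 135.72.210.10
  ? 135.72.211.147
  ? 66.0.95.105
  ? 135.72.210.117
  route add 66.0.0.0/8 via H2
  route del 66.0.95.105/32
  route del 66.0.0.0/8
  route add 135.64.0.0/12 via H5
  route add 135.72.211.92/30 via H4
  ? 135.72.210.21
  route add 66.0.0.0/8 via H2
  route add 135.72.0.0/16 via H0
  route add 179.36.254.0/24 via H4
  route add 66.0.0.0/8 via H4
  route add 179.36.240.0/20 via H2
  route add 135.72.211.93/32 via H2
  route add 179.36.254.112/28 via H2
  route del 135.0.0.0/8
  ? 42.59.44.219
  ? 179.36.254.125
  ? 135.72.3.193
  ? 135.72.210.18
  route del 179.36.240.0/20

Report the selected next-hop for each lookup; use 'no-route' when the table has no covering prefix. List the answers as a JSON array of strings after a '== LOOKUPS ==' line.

Trace:
  add 66.0.80.0/20 -> H5 at depth 20
  del 66.0.80.0/20 (clear depth 20)
  add 0.0.0.0/0 -> H1 at depth 0
  add 179.32.0.0/12 -> H2 at depth 12
  add 0.0.0.0/0 -> H0 at depth 0
  add 0.0.0.0/0 -> H3 at depth 0
  del 179.32.0.0/12 (clear depth 12)
  add 66.0.0.0/16 -> H5 at depth 16
  Q 66.0.0.6: descend 01000010000000000 ; hops seen [H3,H5] ; pick H5
  Q 41.97.20.198: descend 0 ; hops seen [H3] ; pick H3
  Q 29.168.211.196: descend 0 ; hops seen [H3] ; pick H3
  add 135.0.0.0/8 -> H5 at depth 8
  del 0.0.0.0/0 (clear depth 0)
  add 135.72.210.0/23 -> H4 at depth 23
  add 66.0.95.105/32 -> H1 at depth 32
  Q 135.72.210.10: descend 10000111010010001101001 ; hops seen [H5,H4] ; pick H4
  Q 135.72.211.147: descend 10000111010010001101001 ; hops seen [H5,H4] ; pick H4
  Q 66.0.95.105: descend 01000010000000000101111101101001 ; hops seen [H5,H1] ; pick H1
  Q 135.72.210.117: descend 10000111010010001101001 ; hops seen [H5,H4] ; pick H4
  add 66.0.0.0/8 -> H2 at depth 8
  del 66.0.95.105/32 (clear depth 32)
  del 66.0.0.0/8 (clear depth 8)
  add 135.64.0.0/12 -> H5 at depth 12
  add 135.72.211.92/30 -> H4 at depth 30
  Q 135.72.210.21: descend 10000111010010001101001 ; hops seen [H5,H5,H4] ; pick H4
  add 66.0.0.0/8 -> H2 at depth 8
  add 135.72.0.0/16 -> H0 at depth 16
  add 179.36.254.0/24 -> H4 at depth 24
  add 66.0.0.0/8 -> H4 at depth 8
  add 179.36.240.0/20 -> H2 at depth 20
  add 135.72.211.93/32 -> H2 at depth 32
  add 179.36.254.112/28 -> H2 at depth 28
  del 135.0.0.0/8 (clear depth 8)
  Q 42.59.44.219: descend 0 ; hops seen [∅] ; pick no-route
  Q 179.36.254.125: descend 1011001100100100111111100111 ; hops seen [H2,H4,H2] ; pick H2
  Q 135.72.3.193: descend 1000011101001000 ; hops seen [H5,H0] ; pick H0
  Q 135.72.210.18: descend 10000111010010001101001 ; hops seen [H5,H0,H4] ; pick H4
  del 179.36.240.0/20 (clear depth 20)

== LOOKUPS ==
["H5","H3","H3","H4","H4","H1","H4","H4","no-route","H2","H0","H4"]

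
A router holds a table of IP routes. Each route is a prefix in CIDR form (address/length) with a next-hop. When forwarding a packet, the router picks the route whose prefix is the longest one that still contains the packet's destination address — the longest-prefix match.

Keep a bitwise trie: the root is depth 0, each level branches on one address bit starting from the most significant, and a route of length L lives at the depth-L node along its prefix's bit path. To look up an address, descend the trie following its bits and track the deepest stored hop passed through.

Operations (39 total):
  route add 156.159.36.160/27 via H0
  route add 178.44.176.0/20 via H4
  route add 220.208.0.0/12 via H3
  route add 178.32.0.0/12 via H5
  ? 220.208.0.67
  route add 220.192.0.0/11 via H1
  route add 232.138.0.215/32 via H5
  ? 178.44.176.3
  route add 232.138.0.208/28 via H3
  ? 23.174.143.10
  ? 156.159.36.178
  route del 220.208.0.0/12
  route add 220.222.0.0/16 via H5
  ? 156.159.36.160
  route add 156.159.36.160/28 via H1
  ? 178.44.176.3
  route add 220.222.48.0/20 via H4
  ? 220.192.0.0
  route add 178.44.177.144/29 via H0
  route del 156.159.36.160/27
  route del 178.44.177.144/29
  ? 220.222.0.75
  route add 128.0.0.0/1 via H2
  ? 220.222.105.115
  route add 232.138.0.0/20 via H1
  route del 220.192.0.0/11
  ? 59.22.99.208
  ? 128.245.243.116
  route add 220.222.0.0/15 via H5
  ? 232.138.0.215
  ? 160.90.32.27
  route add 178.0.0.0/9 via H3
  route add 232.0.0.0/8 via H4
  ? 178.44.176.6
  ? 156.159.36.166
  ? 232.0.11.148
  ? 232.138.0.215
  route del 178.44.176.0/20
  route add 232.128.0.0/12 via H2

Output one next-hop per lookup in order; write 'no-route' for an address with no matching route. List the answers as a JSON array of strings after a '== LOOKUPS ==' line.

Process each operation:
  + 156.159.36.160/27 (H0) depth=27
  + 178.44.176.0/20 (H4) depth=20
  + 220.208.0.0/12 (H3) depth=12
  + 178.32.0.0/12 (H5) depth=12
  Q 220.208.0.67: descend 110111001101 ; hops seen [H3] ; pick H3
  + 220.192.0.0/11 (H1) depth=11
  + 232.138.0.215/32 (H5) depth=32
  Q 178.44.176.3: descend 10110010001011001011 ; hops seen [H5,H4] ; pick H4
  + 232.138.0.208/28 (H3) depth=28
  Q 23.174.143.10: descend ε ; hops seen [∅] ; pick no-route
  Q 156.159.36.178: descend 100111001001111100100100101 ; hops seen [H0] ; pick H0
  del 220.208.0.0/12 (clear depth 12)
  + 220.222.0.0/16 (H5) depth=16
  Q 156.159.36.160: descend 100111001001111100100100101 ; hops seen [H0] ; pick H0
  + 156.159.36.160/28 (H1) depth=28
  Q 178.44.176.3: descend 10110010001011001011 ; hops seen [H5,H4] ; pick H4
  + 220.222.48.0/20 (H4) depth=20
  Q 220.192.0.0: descend 11011100110 ; hops seen [H1] ; pick H1
  + 178.44.177.144/29 (H0) depth=29
  del 156.159.36.160/27 (clear depth 27)
  del 178.44.177.144/29 (clear depth 29)
  Q 220.222.0.75: descend 110111001101111000 ; hops seen [H1,H5] ; pick H5
  + 128.0.0.0/1 (H2) depth=1
  Q 220.222.105.115: descend 11011100110111100 ; hops seen [H2,H1,H5] ; pick H5
  + 232.138.0.0/20 (H1) depth=20
  del 220.192.0.0/11 (clear depth 11)
  Q 59.22.99.208: descend ε ; hops seen [∅] ; pick no-route
  Q 128.245.243.116: descend 100 ; hops seen [H2] ; pick H2
  + 220.222.0.0/15 (H5) depth=15
  Q 232.138.0.215: descend 11101000100010100000000011010111 ; hops seen [H2,H1,H3,H5] ; pick H5
  Q 160.90.32.27: descend 101 ; hops seen [H2] ; pick H2
  + 178.0.0.0/9 (H3) depth=9
  + 232.0.0.0/8 (H4) depth=8
  Q 178.44.176.6: descend 10110010001011001011000 ; hops seen [H2,H3,H5,H4] ; pick H4
  Q 156.159.36.166: descend 1001110010011111001001001010 ; hops seen [H2,H1] ; pick H1
  Q 232.0.11.148: descend 11101000 ; hops seen [H2,H4] ; pick H4
  Q 232.138.0.215: descend 11101000100010100000000011010111 ; hops seen [H2,H4,H1,H3,H5] ; pick H5
  del 178.44.176.0/20 (clear depth 20)
  + 232.128.0.0/12 (H2) depth=12

== LOOKUPS ==
["H3","H4","no-route","H0","H0","H4","H1","H5","H5","no-route","H2","H5","H2","H4","H1","H4","H5"]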